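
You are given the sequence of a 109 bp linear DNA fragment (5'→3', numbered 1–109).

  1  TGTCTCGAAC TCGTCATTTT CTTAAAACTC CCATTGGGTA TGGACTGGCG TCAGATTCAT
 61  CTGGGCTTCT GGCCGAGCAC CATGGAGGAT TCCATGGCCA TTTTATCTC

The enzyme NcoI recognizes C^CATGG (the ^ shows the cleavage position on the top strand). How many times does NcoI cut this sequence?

CCATGG occurs starting at positions 80, 92.
NcoI cuts at 2 sites.

2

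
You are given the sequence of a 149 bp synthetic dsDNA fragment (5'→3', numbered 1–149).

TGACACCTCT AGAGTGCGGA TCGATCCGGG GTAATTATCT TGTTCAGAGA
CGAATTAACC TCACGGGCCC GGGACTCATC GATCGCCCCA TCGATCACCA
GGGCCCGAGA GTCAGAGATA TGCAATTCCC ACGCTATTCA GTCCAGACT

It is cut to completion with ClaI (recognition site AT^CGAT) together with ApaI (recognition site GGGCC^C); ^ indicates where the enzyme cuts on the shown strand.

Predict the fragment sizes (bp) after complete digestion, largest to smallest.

48, 44, 21, 14, 12, 10 bp

ClaI sites (ATCGAT) start at positions 20, 78, 90.
ClaI cuts after base 2 of each site, so after positions 21, 79, 91.
ApaI sites (GGGCCC) start at positions 65, 101.
ApaI cuts after base 5 of each site (before the last base), so after positions 69, 105.
Combined cut positions: 21, 69, 79, 91, 105.
Linear molecule, 5 cuts → 6 fragments:
  1–21 → 21 bp
  22–69 → 48 bp
  70–79 → 10 bp
  80–91 → 12 bp
  92–105 → 14 bp
  106–149 → 44 bp
Sorted largest to smallest: 48, 44, 21, 14, 12, 10 bp.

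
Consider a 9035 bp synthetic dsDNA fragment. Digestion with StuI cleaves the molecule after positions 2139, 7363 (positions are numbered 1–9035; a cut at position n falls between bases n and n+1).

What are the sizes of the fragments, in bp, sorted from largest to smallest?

Linear molecule, 2 cuts → 3 fragments:
  2139 − 0 = 2139 bp
  7363 − 2139 = 5224 bp
  9035 − 7363 = 1672 bp
Sorted largest to smallest: 5224, 2139, 1672 bp.

5224, 2139, 1672 bp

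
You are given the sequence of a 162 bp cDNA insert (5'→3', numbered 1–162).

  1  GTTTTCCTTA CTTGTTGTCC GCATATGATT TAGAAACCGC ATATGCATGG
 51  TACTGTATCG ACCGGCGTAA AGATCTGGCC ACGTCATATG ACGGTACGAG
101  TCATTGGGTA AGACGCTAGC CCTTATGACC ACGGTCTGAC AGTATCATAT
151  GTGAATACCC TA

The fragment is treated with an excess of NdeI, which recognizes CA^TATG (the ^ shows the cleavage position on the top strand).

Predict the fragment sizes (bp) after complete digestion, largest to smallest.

NdeI sites (CATATG) start at positions 22, 40, 85, 146.
NdeI cuts after base 2 of each site, so after positions 23, 41, 86, 147.
Linear molecule, 4 cuts → 5 fragments:
  1–23 → 23 bp
  24–41 → 18 bp
  42–86 → 45 bp
  87–147 → 61 bp
  148–162 → 15 bp
Sorted largest to smallest: 61, 45, 23, 18, 15 bp.

61, 45, 23, 18, 15 bp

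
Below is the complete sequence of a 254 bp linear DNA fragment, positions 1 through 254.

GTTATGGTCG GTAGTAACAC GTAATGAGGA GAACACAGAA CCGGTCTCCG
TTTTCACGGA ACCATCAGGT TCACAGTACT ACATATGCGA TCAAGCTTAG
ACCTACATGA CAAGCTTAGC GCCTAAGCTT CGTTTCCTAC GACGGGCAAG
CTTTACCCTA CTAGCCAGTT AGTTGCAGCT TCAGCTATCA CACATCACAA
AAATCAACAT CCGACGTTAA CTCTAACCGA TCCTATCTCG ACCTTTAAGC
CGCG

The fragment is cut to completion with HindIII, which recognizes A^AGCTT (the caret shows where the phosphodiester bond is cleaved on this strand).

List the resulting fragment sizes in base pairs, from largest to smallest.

HindIII sites (AAGCTT) start at positions 93, 112, 125, 148.
HindIII cuts after the first base of each site, so after positions 93, 112, 125, 148.
Linear molecule, 4 cuts → 5 fragments:
  1–93 → 93 bp
  94–112 → 19 bp
  113–125 → 13 bp
  126–148 → 23 bp
  149–254 → 106 bp
Sorted largest to smallest: 106, 93, 23, 19, 13 bp.

106, 93, 23, 19, 13 bp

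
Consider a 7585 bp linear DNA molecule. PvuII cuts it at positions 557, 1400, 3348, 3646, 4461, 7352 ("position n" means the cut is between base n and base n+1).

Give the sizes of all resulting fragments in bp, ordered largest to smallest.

Linear molecule, 6 cuts → 7 fragments:
  557 − 0 = 557 bp
  1400 − 557 = 843 bp
  3348 − 1400 = 1948 bp
  3646 − 3348 = 298 bp
  4461 − 3646 = 815 bp
  7352 − 4461 = 2891 bp
  7585 − 7352 = 233 bp
Sorted largest to smallest: 2891, 1948, 843, 815, 557, 298, 233 bp.

2891, 1948, 843, 815, 557, 298, 233 bp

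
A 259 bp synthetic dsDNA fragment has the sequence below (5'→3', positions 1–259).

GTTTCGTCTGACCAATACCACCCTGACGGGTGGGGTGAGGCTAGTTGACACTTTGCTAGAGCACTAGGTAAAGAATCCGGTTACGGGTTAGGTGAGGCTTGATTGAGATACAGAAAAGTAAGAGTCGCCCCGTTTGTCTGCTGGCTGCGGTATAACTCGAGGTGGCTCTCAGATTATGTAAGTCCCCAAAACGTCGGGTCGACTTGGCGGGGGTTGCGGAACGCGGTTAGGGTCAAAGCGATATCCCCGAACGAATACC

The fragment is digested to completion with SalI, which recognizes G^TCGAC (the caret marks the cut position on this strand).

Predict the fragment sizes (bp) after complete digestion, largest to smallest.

The SalI site (GTCGAC) starts at position 198.
SalI cuts after the first base of each site, so after position 198.
Linear molecule, 1 cut → 2 fragments:
  1–198 → 198 bp
  199–259 → 61 bp
Sorted largest to smallest: 198, 61 bp.

198, 61 bp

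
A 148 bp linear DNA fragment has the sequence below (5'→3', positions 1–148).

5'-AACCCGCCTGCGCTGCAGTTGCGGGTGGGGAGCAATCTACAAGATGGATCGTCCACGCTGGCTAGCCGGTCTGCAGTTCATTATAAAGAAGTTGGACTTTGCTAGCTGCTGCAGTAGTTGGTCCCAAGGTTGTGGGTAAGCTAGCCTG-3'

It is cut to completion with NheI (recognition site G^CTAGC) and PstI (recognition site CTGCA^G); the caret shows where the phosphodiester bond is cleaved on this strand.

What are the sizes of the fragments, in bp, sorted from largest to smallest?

44, 27, 26, 17, 14, 12, 8 bp

NheI sites (GCTAGC) start at positions 61, 101, 140.
NheI cuts after the first base of each site, so after positions 61, 101, 140.
PstI sites (CTGCAG) start at positions 13, 71, 109.
PstI cuts after base 5 of each site (before the last base), so after positions 17, 75, 113.
Combined cut positions: 17, 61, 75, 101, 113, 140.
Linear molecule, 6 cuts → 7 fragments:
  1–17 → 17 bp
  18–61 → 44 bp
  62–75 → 14 bp
  76–101 → 26 bp
  102–113 → 12 bp
  114–140 → 27 bp
  141–148 → 8 bp
Sorted largest to smallest: 44, 27, 26, 17, 14, 12, 8 bp.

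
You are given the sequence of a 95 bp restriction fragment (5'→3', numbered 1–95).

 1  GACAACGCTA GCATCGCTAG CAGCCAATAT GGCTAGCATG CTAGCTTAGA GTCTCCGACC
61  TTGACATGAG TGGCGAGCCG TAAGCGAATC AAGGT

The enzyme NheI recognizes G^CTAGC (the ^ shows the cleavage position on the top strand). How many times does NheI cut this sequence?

GCTAGC occurs starting at positions 7, 16, 32, 40.
NheI cuts at 4 sites.

4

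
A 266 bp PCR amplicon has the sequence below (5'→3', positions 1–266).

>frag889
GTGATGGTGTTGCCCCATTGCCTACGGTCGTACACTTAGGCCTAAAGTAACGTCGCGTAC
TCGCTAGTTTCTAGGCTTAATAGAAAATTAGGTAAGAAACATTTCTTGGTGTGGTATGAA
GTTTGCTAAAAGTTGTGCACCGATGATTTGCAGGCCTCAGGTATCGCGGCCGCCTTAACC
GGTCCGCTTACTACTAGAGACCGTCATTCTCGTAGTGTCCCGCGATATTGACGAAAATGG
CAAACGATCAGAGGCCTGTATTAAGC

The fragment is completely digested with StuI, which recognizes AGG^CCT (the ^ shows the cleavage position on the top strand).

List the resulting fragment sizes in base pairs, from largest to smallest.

114, 100, 40, 12 bp

StuI sites (AGGCCT) start at positions 38, 152, 252.
StuI cuts after base 3 of each site, so after positions 40, 154, 254.
Linear molecule, 3 cuts → 4 fragments:
  1–40 → 40 bp
  41–154 → 114 bp
  155–254 → 100 bp
  255–266 → 12 bp
Sorted largest to smallest: 114, 100, 40, 12 bp.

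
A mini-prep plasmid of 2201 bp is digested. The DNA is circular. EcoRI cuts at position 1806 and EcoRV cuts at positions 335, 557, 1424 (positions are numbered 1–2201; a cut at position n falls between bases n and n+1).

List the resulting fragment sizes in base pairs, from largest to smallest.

867, 730, 382, 222 bp

Combined cut positions (sorted): 335, 557, 1424, 1806.
Circular molecule, 4 cuts → 4 fragments:
  557 − 335 = 222 bp
  1424 − 557 = 867 bp
  1806 − 1424 = 382 bp
  wrap: 2201 − 1806 + 335 = 730 bp
Sorted largest to smallest: 867, 730, 382, 222 bp.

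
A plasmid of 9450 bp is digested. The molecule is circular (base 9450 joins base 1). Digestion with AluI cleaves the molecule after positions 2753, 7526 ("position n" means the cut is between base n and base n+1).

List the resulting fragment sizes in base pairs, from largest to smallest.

4773, 4677 bp

Circular molecule, 2 cuts → 2 fragments:
  7526 − 2753 = 4773 bp
  wrap: 9450 − 7526 + 2753 = 4677 bp
Sorted largest to smallest: 4773, 4677 bp.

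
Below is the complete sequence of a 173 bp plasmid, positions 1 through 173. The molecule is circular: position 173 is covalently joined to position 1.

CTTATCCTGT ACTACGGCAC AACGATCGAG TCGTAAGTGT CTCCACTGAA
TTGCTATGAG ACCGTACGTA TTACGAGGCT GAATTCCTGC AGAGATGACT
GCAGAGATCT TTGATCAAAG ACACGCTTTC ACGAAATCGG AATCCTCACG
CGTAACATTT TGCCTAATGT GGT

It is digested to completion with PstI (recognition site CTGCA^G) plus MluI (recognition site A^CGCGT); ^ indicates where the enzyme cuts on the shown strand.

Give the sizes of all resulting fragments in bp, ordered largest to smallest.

116, 45, 12 bp

PstI sites (CTGCAG) start at positions 87, 99.
PstI cuts after base 5 of each site (before the last base), so after positions 91, 103.
The MluI site (ACGCGT) starts at position 148.
MluI cuts after the first base of each site, so after position 148.
Combined cut positions: 91, 103, 148.
Circular molecule, 3 cuts → 3 fragments:
  92–103 → 12 bp
  104–148 → 45 bp
  149–173 then 1–91 → 25 + 91 = 116 bp
Sorted largest to smallest: 116, 45, 12 bp.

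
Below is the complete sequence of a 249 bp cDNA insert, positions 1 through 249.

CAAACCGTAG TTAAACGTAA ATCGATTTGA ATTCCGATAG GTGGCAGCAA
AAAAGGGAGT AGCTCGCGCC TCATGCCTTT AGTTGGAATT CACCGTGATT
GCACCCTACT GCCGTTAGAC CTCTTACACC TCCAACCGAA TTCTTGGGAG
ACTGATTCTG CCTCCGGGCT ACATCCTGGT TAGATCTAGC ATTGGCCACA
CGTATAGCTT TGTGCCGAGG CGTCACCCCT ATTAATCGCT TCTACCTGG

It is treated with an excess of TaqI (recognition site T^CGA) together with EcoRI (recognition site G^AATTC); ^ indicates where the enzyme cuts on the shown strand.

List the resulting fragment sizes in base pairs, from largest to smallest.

The TaqI site (TCGA) starts at position 22.
TaqI cuts after the first base of each site, so after position 22.
EcoRI sites (GAATTC) start at positions 29, 86, 138.
EcoRI cuts after the first base of each site, so after positions 29, 86, 138.
Combined cut positions: 22, 29, 86, 138.
Linear molecule, 4 cuts → 5 fragments:
  1–22 → 22 bp
  23–29 → 7 bp
  30–86 → 57 bp
  87–138 → 52 bp
  139–249 → 111 bp
Sorted largest to smallest: 111, 57, 52, 22, 7 bp.

111, 57, 52, 22, 7 bp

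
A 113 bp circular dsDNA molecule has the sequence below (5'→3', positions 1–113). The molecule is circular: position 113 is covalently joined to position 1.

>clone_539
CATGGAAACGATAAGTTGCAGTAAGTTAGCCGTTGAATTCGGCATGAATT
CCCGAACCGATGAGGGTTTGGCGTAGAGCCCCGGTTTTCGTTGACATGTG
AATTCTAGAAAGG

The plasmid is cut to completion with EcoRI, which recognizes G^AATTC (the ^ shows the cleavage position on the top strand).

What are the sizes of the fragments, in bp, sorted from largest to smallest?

EcoRI sites (GAATTC) start at positions 35, 46, 100.
EcoRI cuts after the first base of each site, so after positions 35, 46, 100.
Circular molecule, 3 cuts → 3 fragments:
  36–46 → 11 bp
  47–100 → 54 bp
  101–113 then 1–35 → 13 + 35 = 48 bp
Sorted largest to smallest: 54, 48, 11 bp.

54, 48, 11 bp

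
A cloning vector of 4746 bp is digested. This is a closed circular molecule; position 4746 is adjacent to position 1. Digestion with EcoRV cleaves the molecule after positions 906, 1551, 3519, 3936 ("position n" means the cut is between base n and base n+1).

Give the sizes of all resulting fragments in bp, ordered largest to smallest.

Circular molecule, 4 cuts → 4 fragments:
  1551 − 906 = 645 bp
  3519 − 1551 = 1968 bp
  3936 − 3519 = 417 bp
  wrap: 4746 − 3936 + 906 = 1716 bp
Sorted largest to smallest: 1968, 1716, 645, 417 bp.

1968, 1716, 645, 417 bp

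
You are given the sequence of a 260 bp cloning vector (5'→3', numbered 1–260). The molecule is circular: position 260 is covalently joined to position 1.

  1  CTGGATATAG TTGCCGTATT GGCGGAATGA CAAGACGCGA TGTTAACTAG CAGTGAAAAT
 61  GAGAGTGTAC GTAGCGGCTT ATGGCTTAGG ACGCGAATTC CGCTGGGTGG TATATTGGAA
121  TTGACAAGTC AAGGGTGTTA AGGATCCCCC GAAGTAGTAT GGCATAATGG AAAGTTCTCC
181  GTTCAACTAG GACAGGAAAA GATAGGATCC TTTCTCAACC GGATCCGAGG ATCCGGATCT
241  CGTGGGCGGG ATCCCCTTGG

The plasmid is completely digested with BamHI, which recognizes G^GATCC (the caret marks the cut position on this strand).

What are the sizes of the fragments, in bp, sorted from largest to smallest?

153, 63, 20, 16, 8 bp

BamHI sites (GGATCC) start at positions 142, 205, 221, 229, 249.
BamHI cuts after the first base of each site, so after positions 142, 205, 221, 229, 249.
Circular molecule, 5 cuts → 5 fragments:
  143–205 → 63 bp
  206–221 → 16 bp
  222–229 → 8 bp
  230–249 → 20 bp
  250–260 then 1–142 → 11 + 142 = 153 bp
Sorted largest to smallest: 153, 63, 20, 16, 8 bp.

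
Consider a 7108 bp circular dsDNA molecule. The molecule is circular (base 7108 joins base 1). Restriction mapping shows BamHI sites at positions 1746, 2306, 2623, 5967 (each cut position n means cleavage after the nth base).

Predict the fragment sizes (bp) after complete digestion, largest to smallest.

Circular molecule, 4 cuts → 4 fragments:
  2306 − 1746 = 560 bp
  2623 − 2306 = 317 bp
  5967 − 2623 = 3344 bp
  wrap: 7108 − 5967 + 1746 = 2887 bp
Sorted largest to smallest: 3344, 2887, 560, 317 bp.

3344, 2887, 560, 317 bp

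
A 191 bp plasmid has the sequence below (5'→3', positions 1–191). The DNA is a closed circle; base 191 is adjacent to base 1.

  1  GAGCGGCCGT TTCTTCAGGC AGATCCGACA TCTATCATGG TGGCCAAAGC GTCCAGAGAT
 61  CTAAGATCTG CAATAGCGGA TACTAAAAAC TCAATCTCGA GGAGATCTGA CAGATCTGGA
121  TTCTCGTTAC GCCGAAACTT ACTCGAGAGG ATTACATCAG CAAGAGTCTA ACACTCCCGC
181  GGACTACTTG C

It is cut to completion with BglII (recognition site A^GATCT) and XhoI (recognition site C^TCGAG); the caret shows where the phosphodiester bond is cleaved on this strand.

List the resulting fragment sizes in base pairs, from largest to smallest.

106, 32, 30, 9, 7, 7 bp

BglII sites (AGATCT) start at positions 57, 64, 103, 112.
BglII cuts after the first base of each site, so after positions 57, 64, 103, 112.
XhoI sites (CTCGAG) start at positions 96, 142.
XhoI cuts after the first base of each site, so after positions 96, 142.
Combined cut positions: 57, 64, 96, 103, 112, 142.
Circular molecule, 6 cuts → 6 fragments:
  58–64 → 7 bp
  65–96 → 32 bp
  97–103 → 7 bp
  104–112 → 9 bp
  113–142 → 30 bp
  143–191 then 1–57 → 49 + 57 = 106 bp
Sorted largest to smallest: 106, 32, 30, 9, 7, 7 bp.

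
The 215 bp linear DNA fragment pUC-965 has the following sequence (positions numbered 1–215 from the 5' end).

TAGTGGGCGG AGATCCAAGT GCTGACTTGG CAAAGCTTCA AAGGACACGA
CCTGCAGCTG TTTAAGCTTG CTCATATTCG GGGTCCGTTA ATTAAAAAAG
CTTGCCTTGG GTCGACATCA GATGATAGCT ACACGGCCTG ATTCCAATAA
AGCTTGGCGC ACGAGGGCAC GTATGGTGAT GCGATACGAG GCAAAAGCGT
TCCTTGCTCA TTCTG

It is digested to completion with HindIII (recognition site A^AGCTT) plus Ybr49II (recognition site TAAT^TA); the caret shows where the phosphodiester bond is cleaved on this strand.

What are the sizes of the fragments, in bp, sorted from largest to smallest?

65, 52, 33, 31, 28, 6 bp

HindIII sites (AAGCTT) start at positions 33, 64, 98, 150.
HindIII cuts after the first base of each site, so after positions 33, 64, 98, 150.
The Ybr49II site (TAATTA) starts at position 89.
Ybr49II cuts after base 4 of each site, so after position 92.
Combined cut positions: 33, 64, 92, 98, 150.
Linear molecule, 5 cuts → 6 fragments:
  1–33 → 33 bp
  34–64 → 31 bp
  65–92 → 28 bp
  93–98 → 6 bp
  99–150 → 52 bp
  151–215 → 65 bp
Sorted largest to smallest: 65, 52, 33, 31, 28, 6 bp.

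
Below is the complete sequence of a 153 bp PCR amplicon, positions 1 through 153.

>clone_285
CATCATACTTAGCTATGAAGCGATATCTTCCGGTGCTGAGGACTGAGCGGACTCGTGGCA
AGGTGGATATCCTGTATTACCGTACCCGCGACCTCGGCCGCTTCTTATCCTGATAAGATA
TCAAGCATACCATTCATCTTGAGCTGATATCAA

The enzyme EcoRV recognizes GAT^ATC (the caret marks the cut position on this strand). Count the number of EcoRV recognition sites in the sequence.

GATATC occurs starting at positions 22, 66, 117, 146.
EcoRV cuts at 4 sites.

4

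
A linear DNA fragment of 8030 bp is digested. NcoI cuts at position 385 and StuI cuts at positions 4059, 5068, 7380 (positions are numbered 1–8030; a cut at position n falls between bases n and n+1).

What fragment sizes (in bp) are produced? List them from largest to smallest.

3674, 2312, 1009, 650, 385 bp

Combined cut positions (sorted): 385, 4059, 5068, 7380.
Linear molecule, 4 cuts → 5 fragments:
  385 − 0 = 385 bp
  4059 − 385 = 3674 bp
  5068 − 4059 = 1009 bp
  7380 − 5068 = 2312 bp
  8030 − 7380 = 650 bp
Sorted largest to smallest: 3674, 2312, 1009, 650, 385 bp.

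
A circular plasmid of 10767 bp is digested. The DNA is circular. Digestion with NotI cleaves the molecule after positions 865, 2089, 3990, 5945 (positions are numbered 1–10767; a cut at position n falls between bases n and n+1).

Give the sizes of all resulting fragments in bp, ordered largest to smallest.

5687, 1955, 1901, 1224 bp

Circular molecule, 4 cuts → 4 fragments:
  2089 − 865 = 1224 bp
  3990 − 2089 = 1901 bp
  5945 − 3990 = 1955 bp
  wrap: 10767 − 5945 + 865 = 5687 bp
Sorted largest to smallest: 5687, 1955, 1901, 1224 bp.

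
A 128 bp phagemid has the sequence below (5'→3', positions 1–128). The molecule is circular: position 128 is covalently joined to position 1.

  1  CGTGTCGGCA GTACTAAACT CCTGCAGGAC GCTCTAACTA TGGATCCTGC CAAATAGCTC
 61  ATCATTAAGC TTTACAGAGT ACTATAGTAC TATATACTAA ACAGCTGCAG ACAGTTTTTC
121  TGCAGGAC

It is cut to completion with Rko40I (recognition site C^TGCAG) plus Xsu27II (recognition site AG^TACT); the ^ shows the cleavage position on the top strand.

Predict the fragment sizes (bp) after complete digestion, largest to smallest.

57, 19, 18, 15, 11, 8 bp

Rko40I sites (CTGCAG) start at positions 22, 105, 120.
Rko40I cuts after the first base of each site, so after positions 22, 105, 120.
Xsu27II sites (AGTACT) start at positions 10, 78, 86.
Xsu27II cuts after base 2 of each site, so after positions 11, 79, 87.
Combined cut positions: 11, 22, 79, 87, 105, 120.
Circular molecule, 6 cuts → 6 fragments:
  12–22 → 11 bp
  23–79 → 57 bp
  80–87 → 8 bp
  88–105 → 18 bp
  106–120 → 15 bp
  121–128 then 1–11 → 8 + 11 = 19 bp
Sorted largest to smallest: 57, 19, 18, 15, 11, 8 bp.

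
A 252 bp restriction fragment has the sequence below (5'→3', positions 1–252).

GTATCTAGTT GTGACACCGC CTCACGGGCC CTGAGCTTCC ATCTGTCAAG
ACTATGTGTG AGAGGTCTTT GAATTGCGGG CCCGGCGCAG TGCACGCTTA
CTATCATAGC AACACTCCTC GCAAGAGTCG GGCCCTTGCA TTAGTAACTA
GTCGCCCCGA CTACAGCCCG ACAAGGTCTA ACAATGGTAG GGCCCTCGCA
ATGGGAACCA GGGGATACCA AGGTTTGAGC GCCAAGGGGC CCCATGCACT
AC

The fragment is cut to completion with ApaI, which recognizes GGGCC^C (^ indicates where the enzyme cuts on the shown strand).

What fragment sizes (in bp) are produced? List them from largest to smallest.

60, 52, 52, 47, 30, 11 bp

ApaI sites (GGGCCC) start at positions 26, 78, 130, 190, 237.
ApaI cuts after base 5 of each site (before the last base), so after positions 30, 82, 134, 194, 241.
Linear molecule, 5 cuts → 6 fragments:
  1–30 → 30 bp
  31–82 → 52 bp
  83–134 → 52 bp
  135–194 → 60 bp
  195–241 → 47 bp
  242–252 → 11 bp
Sorted largest to smallest: 60, 52, 52, 47, 30, 11 bp.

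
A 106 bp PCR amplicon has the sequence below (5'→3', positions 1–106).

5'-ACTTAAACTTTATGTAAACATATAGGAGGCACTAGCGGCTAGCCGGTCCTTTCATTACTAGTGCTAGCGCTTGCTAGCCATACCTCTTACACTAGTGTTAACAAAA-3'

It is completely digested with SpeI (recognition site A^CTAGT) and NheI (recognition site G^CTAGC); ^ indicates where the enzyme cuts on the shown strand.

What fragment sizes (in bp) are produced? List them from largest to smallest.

SpeI sites (ACTAGT) start at positions 57, 91.
SpeI cuts after the first base of each site, so after positions 57, 91.
NheI sites (GCTAGC) start at positions 38, 63, 73.
NheI cuts after the first base of each site, so after positions 38, 63, 73.
Combined cut positions: 38, 57, 63, 73, 91.
Linear molecule, 5 cuts → 6 fragments:
  1–38 → 38 bp
  39–57 → 19 bp
  58–63 → 6 bp
  64–73 → 10 bp
  74–91 → 18 bp
  92–106 → 15 bp
Sorted largest to smallest: 38, 19, 18, 15, 10, 6 bp.

38, 19, 18, 15, 10, 6 bp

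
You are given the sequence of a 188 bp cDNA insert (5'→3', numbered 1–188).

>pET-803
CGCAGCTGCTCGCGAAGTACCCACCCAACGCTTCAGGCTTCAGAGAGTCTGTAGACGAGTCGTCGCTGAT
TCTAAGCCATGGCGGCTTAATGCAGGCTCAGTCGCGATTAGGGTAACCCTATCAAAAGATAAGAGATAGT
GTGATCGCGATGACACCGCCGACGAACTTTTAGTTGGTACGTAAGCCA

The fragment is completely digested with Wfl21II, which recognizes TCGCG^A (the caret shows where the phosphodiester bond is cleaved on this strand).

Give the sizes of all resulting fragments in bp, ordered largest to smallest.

Wfl21II sites (TCGCGA) start at positions 10, 102, 145.
Wfl21II cuts after base 5 of each site (before the last base), so after positions 14, 106, 149.
Linear molecule, 3 cuts → 4 fragments:
  1–14 → 14 bp
  15–106 → 92 bp
  107–149 → 43 bp
  150–188 → 39 bp
Sorted largest to smallest: 92, 43, 39, 14 bp.

92, 43, 39, 14 bp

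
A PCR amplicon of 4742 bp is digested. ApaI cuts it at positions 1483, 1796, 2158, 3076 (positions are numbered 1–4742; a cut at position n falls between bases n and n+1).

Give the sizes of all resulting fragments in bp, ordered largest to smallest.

Linear molecule, 4 cuts → 5 fragments:
  1483 − 0 = 1483 bp
  1796 − 1483 = 313 bp
  2158 − 1796 = 362 bp
  3076 − 2158 = 918 bp
  4742 − 3076 = 1666 bp
Sorted largest to smallest: 1666, 1483, 918, 362, 313 bp.

1666, 1483, 918, 362, 313 bp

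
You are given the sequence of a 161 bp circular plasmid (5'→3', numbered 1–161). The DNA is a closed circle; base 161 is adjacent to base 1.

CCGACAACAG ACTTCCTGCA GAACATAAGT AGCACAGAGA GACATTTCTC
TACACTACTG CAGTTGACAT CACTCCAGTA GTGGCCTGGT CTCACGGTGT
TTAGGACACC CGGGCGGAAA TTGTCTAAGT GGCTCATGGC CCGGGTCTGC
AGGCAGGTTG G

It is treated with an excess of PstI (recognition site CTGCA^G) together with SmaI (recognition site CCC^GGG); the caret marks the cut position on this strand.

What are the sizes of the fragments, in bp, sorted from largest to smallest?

49, 42, 31, 30, 9 bp

PstI sites (CTGCAG) start at positions 16, 58, 147.
PstI cuts after base 5 of each site (before the last base), so after positions 20, 62, 151.
SmaI sites (CCCGGG) start at positions 109, 140.
SmaI cuts after base 3 of each site, so after positions 111, 142.
Combined cut positions: 20, 62, 111, 142, 151.
Circular molecule, 5 cuts → 5 fragments:
  21–62 → 42 bp
  63–111 → 49 bp
  112–142 → 31 bp
  143–151 → 9 bp
  152–161 then 1–20 → 10 + 20 = 30 bp
Sorted largest to smallest: 49, 42, 31, 30, 9 bp.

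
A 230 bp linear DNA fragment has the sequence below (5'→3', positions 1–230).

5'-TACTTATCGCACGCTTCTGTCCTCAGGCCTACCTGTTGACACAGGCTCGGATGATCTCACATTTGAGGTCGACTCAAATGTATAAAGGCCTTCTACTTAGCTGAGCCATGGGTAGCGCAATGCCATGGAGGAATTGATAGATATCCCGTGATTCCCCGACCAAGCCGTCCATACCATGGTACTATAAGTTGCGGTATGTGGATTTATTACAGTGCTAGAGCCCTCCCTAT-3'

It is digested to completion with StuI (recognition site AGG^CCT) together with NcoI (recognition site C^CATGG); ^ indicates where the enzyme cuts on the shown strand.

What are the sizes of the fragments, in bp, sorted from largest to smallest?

61, 56, 51, 27, 18, 17 bp

StuI sites (AGGCCT) start at positions 25, 86.
StuI cuts after base 3 of each site, so after positions 27, 88.
NcoI sites (CCATGG) start at positions 106, 123, 174.
NcoI cuts after the first base of each site, so after positions 106, 123, 174.
Combined cut positions: 27, 88, 106, 123, 174.
Linear molecule, 5 cuts → 6 fragments:
  1–27 → 27 bp
  28–88 → 61 bp
  89–106 → 18 bp
  107–123 → 17 bp
  124–174 → 51 bp
  175–230 → 56 bp
Sorted largest to smallest: 61, 56, 51, 27, 18, 17 bp.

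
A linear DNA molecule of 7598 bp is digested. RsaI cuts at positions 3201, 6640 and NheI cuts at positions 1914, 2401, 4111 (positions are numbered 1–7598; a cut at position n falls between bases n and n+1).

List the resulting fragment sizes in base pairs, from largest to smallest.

2529, 1914, 958, 910, 800, 487 bp

Combined cut positions (sorted): 1914, 2401, 3201, 4111, 6640.
Linear molecule, 5 cuts → 6 fragments:
  1914 − 0 = 1914 bp
  2401 − 1914 = 487 bp
  3201 − 2401 = 800 bp
  4111 − 3201 = 910 bp
  6640 − 4111 = 2529 bp
  7598 − 6640 = 958 bp
Sorted largest to smallest: 2529, 1914, 958, 910, 800, 487 bp.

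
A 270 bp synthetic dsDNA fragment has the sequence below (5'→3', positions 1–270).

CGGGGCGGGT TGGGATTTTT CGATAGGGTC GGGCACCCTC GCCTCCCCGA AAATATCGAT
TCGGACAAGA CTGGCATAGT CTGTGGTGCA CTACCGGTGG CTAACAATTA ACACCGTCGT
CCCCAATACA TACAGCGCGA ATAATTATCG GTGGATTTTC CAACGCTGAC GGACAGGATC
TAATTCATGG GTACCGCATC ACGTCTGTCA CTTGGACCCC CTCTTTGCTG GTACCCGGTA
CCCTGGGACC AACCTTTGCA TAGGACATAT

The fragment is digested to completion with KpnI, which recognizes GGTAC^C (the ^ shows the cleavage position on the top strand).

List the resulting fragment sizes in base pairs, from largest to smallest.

KpnI sites (GGTACC) start at positions 190, 230, 237.
KpnI cuts after base 5 of each site (before the last base), so after positions 194, 234, 241.
Linear molecule, 3 cuts → 4 fragments:
  1–194 → 194 bp
  195–234 → 40 bp
  235–241 → 7 bp
  242–270 → 29 bp
Sorted largest to smallest: 194, 40, 29, 7 bp.

194, 40, 29, 7 bp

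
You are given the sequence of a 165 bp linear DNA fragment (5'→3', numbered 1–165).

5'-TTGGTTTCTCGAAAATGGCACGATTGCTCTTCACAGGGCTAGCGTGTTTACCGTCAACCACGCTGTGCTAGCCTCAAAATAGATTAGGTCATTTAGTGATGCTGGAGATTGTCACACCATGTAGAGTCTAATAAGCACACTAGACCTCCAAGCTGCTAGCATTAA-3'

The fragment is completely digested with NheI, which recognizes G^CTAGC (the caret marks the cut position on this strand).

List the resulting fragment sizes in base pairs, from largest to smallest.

NheI sites (GCTAGC) start at positions 38, 67, 155.
NheI cuts after the first base of each site, so after positions 38, 67, 155.
Linear molecule, 3 cuts → 4 fragments:
  1–38 → 38 bp
  39–67 → 29 bp
  68–155 → 88 bp
  156–165 → 10 bp
Sorted largest to smallest: 88, 38, 29, 10 bp.

88, 38, 29, 10 bp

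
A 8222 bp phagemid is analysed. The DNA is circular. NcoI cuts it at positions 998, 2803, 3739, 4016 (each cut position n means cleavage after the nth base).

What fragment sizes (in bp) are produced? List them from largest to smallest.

Circular molecule, 4 cuts → 4 fragments:
  2803 − 998 = 1805 bp
  3739 − 2803 = 936 bp
  4016 − 3739 = 277 bp
  wrap: 8222 − 4016 + 998 = 5204 bp
Sorted largest to smallest: 5204, 1805, 936, 277 bp.

5204, 1805, 936, 277 bp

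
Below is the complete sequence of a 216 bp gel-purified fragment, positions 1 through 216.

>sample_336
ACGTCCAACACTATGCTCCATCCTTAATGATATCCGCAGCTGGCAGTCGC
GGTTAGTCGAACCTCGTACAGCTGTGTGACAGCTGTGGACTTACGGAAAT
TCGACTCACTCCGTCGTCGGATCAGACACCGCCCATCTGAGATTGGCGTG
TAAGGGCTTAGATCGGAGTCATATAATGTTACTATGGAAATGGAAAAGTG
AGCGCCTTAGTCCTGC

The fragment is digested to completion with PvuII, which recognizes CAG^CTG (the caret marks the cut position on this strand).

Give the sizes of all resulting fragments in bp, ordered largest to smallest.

PvuII sites (CAGCTG) start at positions 37, 69, 80.
PvuII cuts after base 3 of each site, so after positions 39, 71, 82.
Linear molecule, 3 cuts → 4 fragments:
  1–39 → 39 bp
  40–71 → 32 bp
  72–82 → 11 bp
  83–216 → 134 bp
Sorted largest to smallest: 134, 39, 32, 11 bp.

134, 39, 32, 11 bp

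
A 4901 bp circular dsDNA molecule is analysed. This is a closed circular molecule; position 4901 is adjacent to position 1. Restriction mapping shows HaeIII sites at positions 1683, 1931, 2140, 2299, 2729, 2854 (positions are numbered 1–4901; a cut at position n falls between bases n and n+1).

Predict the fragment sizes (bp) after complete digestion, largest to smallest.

Circular molecule, 6 cuts → 6 fragments:
  1931 − 1683 = 248 bp
  2140 − 1931 = 209 bp
  2299 − 2140 = 159 bp
  2729 − 2299 = 430 bp
  2854 − 2729 = 125 bp
  wrap: 4901 − 2854 + 1683 = 3730 bp
Sorted largest to smallest: 3730, 430, 248, 209, 159, 125 bp.

3730, 430, 248, 209, 159, 125 bp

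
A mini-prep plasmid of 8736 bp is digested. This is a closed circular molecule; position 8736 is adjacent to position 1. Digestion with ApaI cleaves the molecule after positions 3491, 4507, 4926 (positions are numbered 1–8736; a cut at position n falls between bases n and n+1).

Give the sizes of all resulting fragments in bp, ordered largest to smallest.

Circular molecule, 3 cuts → 3 fragments:
  4507 − 3491 = 1016 bp
  4926 − 4507 = 419 bp
  wrap: 8736 − 4926 + 3491 = 7301 bp
Sorted largest to smallest: 7301, 1016, 419 bp.

7301, 1016, 419 bp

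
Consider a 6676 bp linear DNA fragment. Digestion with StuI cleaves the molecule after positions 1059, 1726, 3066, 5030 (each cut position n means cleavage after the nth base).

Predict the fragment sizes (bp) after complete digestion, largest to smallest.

Linear molecule, 4 cuts → 5 fragments:
  1059 − 0 = 1059 bp
  1726 − 1059 = 667 bp
  3066 − 1726 = 1340 bp
  5030 − 3066 = 1964 bp
  6676 − 5030 = 1646 bp
Sorted largest to smallest: 1964, 1646, 1340, 1059, 667 bp.

1964, 1646, 1340, 1059, 667 bp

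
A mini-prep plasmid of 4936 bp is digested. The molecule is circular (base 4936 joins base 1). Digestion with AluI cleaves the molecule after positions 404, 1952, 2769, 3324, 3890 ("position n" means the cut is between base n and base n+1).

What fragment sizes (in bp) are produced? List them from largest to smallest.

Circular molecule, 5 cuts → 5 fragments:
  1952 − 404 = 1548 bp
  2769 − 1952 = 817 bp
  3324 − 2769 = 555 bp
  3890 − 3324 = 566 bp
  wrap: 4936 − 3890 + 404 = 1450 bp
Sorted largest to smallest: 1548, 1450, 817, 566, 555 bp.

1548, 1450, 817, 566, 555 bp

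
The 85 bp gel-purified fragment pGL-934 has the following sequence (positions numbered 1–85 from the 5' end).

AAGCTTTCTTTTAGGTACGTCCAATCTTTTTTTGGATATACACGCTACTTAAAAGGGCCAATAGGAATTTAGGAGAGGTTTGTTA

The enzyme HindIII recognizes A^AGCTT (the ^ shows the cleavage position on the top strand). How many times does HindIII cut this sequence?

1

AAGCTT occurs starting at position 1.
HindIII cuts at 1 site.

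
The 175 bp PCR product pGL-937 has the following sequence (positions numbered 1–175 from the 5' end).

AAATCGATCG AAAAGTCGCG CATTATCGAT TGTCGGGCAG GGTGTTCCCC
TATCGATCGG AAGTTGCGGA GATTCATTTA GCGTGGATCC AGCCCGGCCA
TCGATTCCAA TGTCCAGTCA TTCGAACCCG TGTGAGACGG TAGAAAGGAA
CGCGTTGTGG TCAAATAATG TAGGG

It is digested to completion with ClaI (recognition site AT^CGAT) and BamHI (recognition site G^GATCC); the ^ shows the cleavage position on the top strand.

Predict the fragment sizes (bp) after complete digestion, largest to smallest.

74, 32, 27, 22, 16, 4 bp

ClaI sites (ATCGAT) start at positions 3, 25, 52, 100.
ClaI cuts after base 2 of each site, so after positions 4, 26, 53, 101.
The BamHI site (GGATCC) starts at position 85.
BamHI cuts after the first base of each site, so after position 85.
Combined cut positions: 4, 26, 53, 85, 101.
Linear molecule, 5 cuts → 6 fragments:
  1–4 → 4 bp
  5–26 → 22 bp
  27–53 → 27 bp
  54–85 → 32 bp
  86–101 → 16 bp
  102–175 → 74 bp
Sorted largest to smallest: 74, 32, 27, 22, 16, 4 bp.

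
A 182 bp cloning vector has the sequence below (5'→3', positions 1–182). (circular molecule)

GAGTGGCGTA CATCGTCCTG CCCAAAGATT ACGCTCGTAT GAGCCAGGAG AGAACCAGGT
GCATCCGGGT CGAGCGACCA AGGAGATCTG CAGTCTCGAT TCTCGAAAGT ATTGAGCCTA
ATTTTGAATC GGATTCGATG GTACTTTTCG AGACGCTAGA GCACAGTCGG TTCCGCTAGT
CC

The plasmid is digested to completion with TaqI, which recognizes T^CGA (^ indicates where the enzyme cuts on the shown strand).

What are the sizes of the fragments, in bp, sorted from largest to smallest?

TaqI sites (TCGA) start at positions 70, 96, 103, 135, 148.
TaqI cuts after the first base of each site, so after positions 70, 96, 103, 135, 148.
Circular molecule, 5 cuts → 5 fragments:
  71–96 → 26 bp
  97–103 → 7 bp
  104–135 → 32 bp
  136–148 → 13 bp
  149–182 then 1–70 → 34 + 70 = 104 bp
Sorted largest to smallest: 104, 32, 26, 13, 7 bp.

104, 32, 26, 13, 7 bp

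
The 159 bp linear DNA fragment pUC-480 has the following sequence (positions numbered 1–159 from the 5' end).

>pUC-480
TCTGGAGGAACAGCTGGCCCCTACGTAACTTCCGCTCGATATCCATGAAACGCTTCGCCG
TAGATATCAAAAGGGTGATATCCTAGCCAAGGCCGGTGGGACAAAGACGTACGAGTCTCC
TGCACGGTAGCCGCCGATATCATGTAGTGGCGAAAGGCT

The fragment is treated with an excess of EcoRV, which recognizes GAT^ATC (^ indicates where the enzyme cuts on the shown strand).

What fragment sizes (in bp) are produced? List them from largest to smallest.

59, 40, 25, 21, 14 bp

EcoRV sites (GATATC) start at positions 38, 63, 77, 136.
EcoRV cuts after base 3 of each site, so after positions 40, 65, 79, 138.
Linear molecule, 4 cuts → 5 fragments:
  1–40 → 40 bp
  41–65 → 25 bp
  66–79 → 14 bp
  80–138 → 59 bp
  139–159 → 21 bp
Sorted largest to smallest: 59, 40, 25, 21, 14 bp.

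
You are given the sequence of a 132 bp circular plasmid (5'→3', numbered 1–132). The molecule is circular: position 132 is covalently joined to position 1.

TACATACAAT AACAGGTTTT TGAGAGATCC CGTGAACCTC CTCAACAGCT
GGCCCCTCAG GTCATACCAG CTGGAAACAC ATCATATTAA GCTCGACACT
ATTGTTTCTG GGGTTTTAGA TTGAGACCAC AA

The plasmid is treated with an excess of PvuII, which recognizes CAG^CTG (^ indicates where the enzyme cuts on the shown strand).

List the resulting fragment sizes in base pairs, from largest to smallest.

110, 22 bp

PvuII sites (CAGCTG) start at positions 46, 68.
PvuII cuts after base 3 of each site, so after positions 48, 70.
Circular molecule, 2 cuts → 2 fragments:
  49–70 → 22 bp
  71–132 then 1–48 → 62 + 48 = 110 bp
Sorted largest to smallest: 110, 22 bp.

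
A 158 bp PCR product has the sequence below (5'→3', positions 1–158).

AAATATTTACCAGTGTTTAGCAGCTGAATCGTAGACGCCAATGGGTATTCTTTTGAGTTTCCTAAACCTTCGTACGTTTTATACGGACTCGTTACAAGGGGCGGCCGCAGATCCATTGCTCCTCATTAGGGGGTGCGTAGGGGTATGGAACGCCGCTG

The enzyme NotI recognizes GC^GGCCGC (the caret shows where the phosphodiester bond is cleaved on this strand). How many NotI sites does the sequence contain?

GCGGCCGC occurs starting at position 101.
NotI cuts at 1 site.

1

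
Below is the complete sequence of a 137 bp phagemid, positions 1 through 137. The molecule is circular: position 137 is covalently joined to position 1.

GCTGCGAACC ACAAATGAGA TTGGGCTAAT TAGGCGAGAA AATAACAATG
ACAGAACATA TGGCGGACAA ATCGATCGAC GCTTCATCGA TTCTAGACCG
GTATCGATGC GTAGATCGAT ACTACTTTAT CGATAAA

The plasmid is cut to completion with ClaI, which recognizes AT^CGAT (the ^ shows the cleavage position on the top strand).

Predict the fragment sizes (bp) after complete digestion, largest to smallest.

ClaI sites (ATCGAT) start at positions 71, 86, 103, 115, 129.
ClaI cuts after base 2 of each site, so after positions 72, 87, 104, 116, 130.
Circular molecule, 5 cuts → 5 fragments:
  73–87 → 15 bp
  88–104 → 17 bp
  105–116 → 12 bp
  117–130 → 14 bp
  131–137 then 1–72 → 7 + 72 = 79 bp
Sorted largest to smallest: 79, 17, 15, 14, 12 bp.

79, 17, 15, 14, 12 bp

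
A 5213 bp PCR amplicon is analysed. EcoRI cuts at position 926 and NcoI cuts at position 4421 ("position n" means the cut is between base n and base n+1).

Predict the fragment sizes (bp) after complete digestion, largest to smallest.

Combined cut positions (sorted): 926, 4421.
Linear molecule, 2 cuts → 3 fragments:
  926 − 0 = 926 bp
  4421 − 926 = 3495 bp
  5213 − 4421 = 792 bp
Sorted largest to smallest: 3495, 926, 792 bp.

3495, 926, 792 bp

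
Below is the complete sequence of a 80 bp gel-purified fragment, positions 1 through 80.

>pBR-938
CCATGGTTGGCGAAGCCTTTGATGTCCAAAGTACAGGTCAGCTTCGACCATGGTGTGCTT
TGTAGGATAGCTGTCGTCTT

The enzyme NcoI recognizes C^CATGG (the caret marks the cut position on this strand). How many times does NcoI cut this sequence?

CCATGG occurs starting at positions 1, 48.
NcoI cuts at 2 sites.

2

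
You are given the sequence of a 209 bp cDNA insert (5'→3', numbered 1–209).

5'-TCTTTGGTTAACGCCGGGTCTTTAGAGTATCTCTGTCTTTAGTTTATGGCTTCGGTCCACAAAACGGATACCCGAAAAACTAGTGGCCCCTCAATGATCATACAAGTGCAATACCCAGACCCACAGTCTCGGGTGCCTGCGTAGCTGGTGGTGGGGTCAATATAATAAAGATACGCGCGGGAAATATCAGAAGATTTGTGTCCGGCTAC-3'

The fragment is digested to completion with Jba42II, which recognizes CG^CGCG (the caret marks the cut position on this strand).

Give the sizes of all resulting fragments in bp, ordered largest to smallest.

175, 34 bp

The Jba42II site (CGCGCG) starts at position 174.
Jba42II cuts after base 2 of each site, so after position 175.
Linear molecule, 1 cut → 2 fragments:
  1–175 → 175 bp
  176–209 → 34 bp
Sorted largest to smallest: 175, 34 bp.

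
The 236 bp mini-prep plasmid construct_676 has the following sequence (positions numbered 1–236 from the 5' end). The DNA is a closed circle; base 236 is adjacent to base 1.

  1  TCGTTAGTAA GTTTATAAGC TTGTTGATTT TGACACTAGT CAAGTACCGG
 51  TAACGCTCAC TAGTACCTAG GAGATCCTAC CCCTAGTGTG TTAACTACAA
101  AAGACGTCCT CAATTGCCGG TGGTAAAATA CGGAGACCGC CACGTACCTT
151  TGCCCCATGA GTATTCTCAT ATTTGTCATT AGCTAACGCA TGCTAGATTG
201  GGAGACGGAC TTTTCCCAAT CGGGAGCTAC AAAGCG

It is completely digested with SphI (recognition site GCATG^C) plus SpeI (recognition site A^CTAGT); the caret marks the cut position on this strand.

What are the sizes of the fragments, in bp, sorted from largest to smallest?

133, 79, 24 bp

The SphI site (GCATGC) starts at position 188.
SphI cuts after base 5 of each site (before the last base), so after position 192.
SpeI sites (ACTAGT) start at positions 35, 59.
SpeI cuts after the first base of each site, so after positions 35, 59.
Combined cut positions: 35, 59, 192.
Circular molecule, 3 cuts → 3 fragments:
  36–59 → 24 bp
  60–192 → 133 bp
  193–236 then 1–35 → 44 + 35 = 79 bp
Sorted largest to smallest: 133, 79, 24 bp.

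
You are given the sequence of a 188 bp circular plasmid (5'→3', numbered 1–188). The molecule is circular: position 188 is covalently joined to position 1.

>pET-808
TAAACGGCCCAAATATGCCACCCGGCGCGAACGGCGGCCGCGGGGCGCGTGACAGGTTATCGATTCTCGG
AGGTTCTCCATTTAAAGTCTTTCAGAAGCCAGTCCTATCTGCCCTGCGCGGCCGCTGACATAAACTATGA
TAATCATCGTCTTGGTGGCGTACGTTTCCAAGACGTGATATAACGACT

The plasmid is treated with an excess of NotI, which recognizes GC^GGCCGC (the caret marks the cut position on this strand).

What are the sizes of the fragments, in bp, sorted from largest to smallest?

104, 84 bp

NotI sites (GCGGCCGC) start at positions 34, 118.
NotI cuts after base 2 of each site, so after positions 35, 119.
Circular molecule, 2 cuts → 2 fragments:
  36–119 → 84 bp
  120–188 then 1–35 → 69 + 35 = 104 bp
Sorted largest to smallest: 104, 84 bp.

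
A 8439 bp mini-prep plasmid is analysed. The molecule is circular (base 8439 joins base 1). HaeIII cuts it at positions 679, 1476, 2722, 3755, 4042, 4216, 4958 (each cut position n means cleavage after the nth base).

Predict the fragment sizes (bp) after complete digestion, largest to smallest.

4160, 1246, 1033, 797, 742, 287, 174 bp

Circular molecule, 7 cuts → 7 fragments:
  1476 − 679 = 797 bp
  2722 − 1476 = 1246 bp
  3755 − 2722 = 1033 bp
  4042 − 3755 = 287 bp
  4216 − 4042 = 174 bp
  4958 − 4216 = 742 bp
  wrap: 8439 − 4958 + 679 = 4160 bp
Sorted largest to smallest: 4160, 1246, 1033, 797, 742, 287, 174 bp.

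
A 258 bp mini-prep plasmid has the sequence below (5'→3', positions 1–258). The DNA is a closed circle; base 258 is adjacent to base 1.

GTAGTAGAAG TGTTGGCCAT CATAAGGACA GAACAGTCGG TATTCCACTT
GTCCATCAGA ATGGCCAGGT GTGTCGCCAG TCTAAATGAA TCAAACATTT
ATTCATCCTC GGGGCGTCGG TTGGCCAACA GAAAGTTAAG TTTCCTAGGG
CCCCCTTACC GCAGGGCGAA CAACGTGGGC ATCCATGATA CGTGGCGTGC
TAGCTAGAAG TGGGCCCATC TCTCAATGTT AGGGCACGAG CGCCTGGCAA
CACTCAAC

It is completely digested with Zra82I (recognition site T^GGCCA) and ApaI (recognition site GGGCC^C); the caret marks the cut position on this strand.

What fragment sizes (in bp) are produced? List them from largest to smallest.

64, 60, 56, 48, 30 bp

Zra82I sites (TGGCCA) start at positions 14, 62, 122.
Zra82I cuts after the first base of each site, so after positions 14, 62, 122.
ApaI sites (GGGCCC) start at positions 148, 212.
ApaI cuts after base 5 of each site (before the last base), so after positions 152, 216.
Combined cut positions: 14, 62, 122, 152, 216.
Circular molecule, 5 cuts → 5 fragments:
  15–62 → 48 bp
  63–122 → 60 bp
  123–152 → 30 bp
  153–216 → 64 bp
  217–258 then 1–14 → 42 + 14 = 56 bp
Sorted largest to smallest: 64, 60, 56, 48, 30 bp.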